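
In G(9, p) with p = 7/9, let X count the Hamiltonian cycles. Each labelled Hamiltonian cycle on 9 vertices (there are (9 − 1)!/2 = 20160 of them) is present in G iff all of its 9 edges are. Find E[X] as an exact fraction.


K_9 has (9 − 1)!/2 = 20160 labelled Hamiltonian cycles.
For each such Hamiltonian cycle H, let X_H = 1 if all 9 edges of H are present in G. Then P[X_H = 1] = p^{9} = (7/9)^{9} = 40353607/387420489.
By linearity: E[X] = Σ_H E[X_H] = 20160 · p^{9} = 20160 · 40353607/387420489 = 90392079680/43046721.
Numerically: E[X] ≈ 2099.86.

E[X] = 20160 · (7/9)^{9} = 90392079680/43046721 ≈ 2099.86.


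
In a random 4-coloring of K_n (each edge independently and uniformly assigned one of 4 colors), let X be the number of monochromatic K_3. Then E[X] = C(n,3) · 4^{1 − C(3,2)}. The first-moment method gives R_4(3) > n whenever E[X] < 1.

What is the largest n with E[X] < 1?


We need C(n, 3) · 4^{1 − 3} < 1, i.e. C(n, 3) < 4^{3 − 1} = 16.
Check values of n near the boundary:
  n = 3: C(3, 3) = 1; 1 < 16? YES
  n = 4: C(4, 3) = 4; 4 < 16? YES
  n = 5: C(5, 3) = 10; 10 < 16? YES
  n = 6: C(6, 3) = 20; 20 < 16? NO
  n = 7: C(7, 3) = 35; 35 < 16? NO
  n = 8: C(8, 3) = 56; 56 < 16? NO
The largest n with C(n, 3) < 16 is n = 5 (where E[X] = 5/8 ≈ 0.6250). Hence R_4(3) > 5, i.e. R_4(3) ≥ 6.

Largest n = 5; hence R_4(3) > 5.


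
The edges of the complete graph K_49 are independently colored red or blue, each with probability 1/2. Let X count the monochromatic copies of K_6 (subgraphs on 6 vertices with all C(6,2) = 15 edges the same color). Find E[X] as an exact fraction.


Let X = Σ_S X_S over the C(49, 6) = 13983816 subsets S of size 6, where X_S = 1 if the K_6 on S is monochromatic.
For a fixed S, the K_6 on S has C(6, 2) = 15 edges. P[all 15 edges red] = (1/2)^15, and likewise for blue, so P[monochromatic] = 2·(1/2)^15 = 2^{1 − 15} = 1/16384.
Summing: E[X] = C(49, 6) · 2^{1 − 15} = 13983816 · 1/16384 = 1747977/2048.
Numerically: E[X] ≈ 853.504.

E[X] = C(49,6)·2^(1−C(6,2)) = 1747977/2048 ≈ 853.504.


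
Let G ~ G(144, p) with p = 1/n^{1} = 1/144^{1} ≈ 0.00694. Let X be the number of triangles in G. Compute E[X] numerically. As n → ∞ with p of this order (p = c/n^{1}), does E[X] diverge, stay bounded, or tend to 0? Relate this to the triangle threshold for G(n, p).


Number of potential triangles: C(144, 3) = 487344.
Each occurs with probability p³ ≈ (0.00694)³ ≈ 3.34898e-07.
By linearity: E[X] = C(144, 3)·p³ ≈ 487344 · 3.34898e-07 ≈ 0.163.
Here α = 1, so p = 1/n is exactly at the triangle threshold p ~ 1/n. Asymptotically E[X] → c³/6 = 1³/6 = 1/6 ≈ 0.167, a bounded constant. In this regime the triangle count is asymptotically Poisson(c³/6).

E[X] ≈ 0.163; in regime p = Θ(1/n^{1}) E[X] stays bounded (at the triangle threshold p ~ 1/n).


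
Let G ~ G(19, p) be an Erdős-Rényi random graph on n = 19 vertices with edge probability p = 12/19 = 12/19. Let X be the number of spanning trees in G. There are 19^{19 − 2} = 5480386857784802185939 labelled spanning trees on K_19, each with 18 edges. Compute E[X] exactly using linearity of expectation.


K_19 has 19^{19 − 2} = 5480386857784802185939 labelled spanning trees.
For each such spanning tree H, let X_H = 1 if all 18 edges of H are present in G. Then P[X_H = 1] = p^{18} = (12/19)^{18} = 26623333280885243904/104127350297911241532841.
By linearity: E[X] = Σ_H E[X_H] = 5480386857784802185939 · p^{18} = 5480386857784802185939 · 26623333280885243904/104127350297911241532841 = 26623333280885243904/19.
Numerically: E[X] ≈ 1.4012e+18.

E[X] = 5480386857784802185939 · (12/19)^{18} = 26623333280885243904/19 ≈ 1.4012e+18.


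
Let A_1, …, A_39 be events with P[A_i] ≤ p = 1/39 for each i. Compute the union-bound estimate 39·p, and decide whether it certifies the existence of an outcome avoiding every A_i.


Union bound: P[∪_{i=1}^{39} A_i] ≤ Σ_i P[A_i] ≤ 39·p = 39·(1/39) = 1.
Numerically: 1 ≈ 1.000000.
Is 1 < 1? NO.
Since the bound 1 is ≥ 1, the union bound is uninformative here; it does NOT by itself certify existence.

39·p = 1 ≈ 1.000000; existence NOT certified by the union bound.


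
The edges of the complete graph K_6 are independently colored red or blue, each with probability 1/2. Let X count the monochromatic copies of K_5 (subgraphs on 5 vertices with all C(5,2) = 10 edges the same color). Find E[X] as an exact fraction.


Let X = Σ_S X_S over the C(6, 5) = 6 subsets S of size 5, where X_S = 1 if the K_5 on S is monochromatic.
For a fixed S, the K_5 on S has C(5, 2) = 10 edges. P[all 10 edges red] = (1/2)^10, and likewise for blue, so P[monochromatic] = 2·(1/2)^10 = 2^{1 − 10} = 1/512.
By linearity: E[X] = C(6, 5) · 2^{1 − 10} = 6 · 1/512 = 3/256.
Numerically: E[X] ≈ 0.012.

E[X] = C(6,5)·2^(1−C(5,2)) = 3/256 ≈ 0.012.


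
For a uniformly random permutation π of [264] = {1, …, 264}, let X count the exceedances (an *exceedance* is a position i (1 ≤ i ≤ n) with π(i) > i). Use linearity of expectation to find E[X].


Write X = Σ_{i=1}^{264} X_i, where X_i = 1_{π(i) > i}.
For each fixed i, π(i) is uniform over {1, …, 264} (marginal of a uniform permutation), so P[π(i) > i] = (n − i)/n. Summing: Σ_{i=1}^{264} (n − i)/n = (0 + 1 + … + 263)/264 = 264(264 − 1)/(2·264) = (264 − 1)/2.
Hence E[X] = Σ_{i=1}^{264} (264 − i)/264 = 263/2 ≈ 131.50000.

E[X] = 263/2 = 131.50000.


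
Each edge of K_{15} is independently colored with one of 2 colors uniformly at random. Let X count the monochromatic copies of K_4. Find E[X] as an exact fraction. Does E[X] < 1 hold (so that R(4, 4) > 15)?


E[X] = C(15, 4) · 2^{1 − 6} = 1365 · 2^{−5} = 1365/32.
As a reduced fraction: E[X] = 1365/32 ≈ 42.6562.
Is E[X] < 1? NO.
Since E[X] ≥ 1, the first-moment bound is inconclusive at n = 15; it does NOT by itself certify R(4, 4) > 15.

E[X] = 1365/32 ≈ 42.6562; E[X] ≥ 1; first-moment method inconclusive here.


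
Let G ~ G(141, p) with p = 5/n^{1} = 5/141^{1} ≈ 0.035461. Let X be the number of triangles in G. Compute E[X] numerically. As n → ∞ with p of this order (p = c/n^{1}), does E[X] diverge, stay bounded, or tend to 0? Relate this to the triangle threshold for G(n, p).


Number of potential triangles: C(141, 3) = 457310.
Each occurs with probability p³ ≈ (0.035461)³ ≈ 4.4591561e-05.
By linearity: E[X] = C(141, 3)·p³ ≈ 457310 · 4.4591561e-05 ≈ 20.39217.
Here α = 1, so p = 5/n is exactly at the triangle threshold p ~ 1/n. Asymptotically E[X] → c³/6 = 5³/6 = 125/6 ≈ 20.83333, a bounded constant. In this regime the triangle count is asymptotically Poisson(c³/6).

E[X] ≈ 20.39217; in regime p = Θ(1/n^{1}) E[X] stays bounded (at the triangle threshold p ~ 1/n).


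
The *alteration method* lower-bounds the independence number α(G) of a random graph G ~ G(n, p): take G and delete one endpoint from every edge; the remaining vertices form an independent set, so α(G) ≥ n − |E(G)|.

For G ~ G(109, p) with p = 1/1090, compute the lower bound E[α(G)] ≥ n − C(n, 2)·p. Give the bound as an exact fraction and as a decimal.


E[|E(G)|] = C(109, 2)·p = 5886 · (1/1090) = 27/5.
E[α(G)] ≥ n − E[|E(G)|] = 109 − 27/5 = 518/5.
Numerically: ≈ 103.60000.
(This is only a lower bound; the true E[α(G)] may be larger.)

E[α(G)] ≥ 518/5 ≈ 103.60000.


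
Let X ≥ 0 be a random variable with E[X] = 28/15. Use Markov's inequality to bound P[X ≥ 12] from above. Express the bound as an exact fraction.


μ = E[X] = 28/15, a = 12.
Markov: P[X ≥ 12] ≤ μ/a = (28/15)/12 = 7/45.
Numerically: ≈ 0.1556.
(Since a = 12 > μ = 1.8667, the bound 7/45 is < 1 and informative.)

P[X ≥ 12] ≤ 7/45 ≈ 0.1556.


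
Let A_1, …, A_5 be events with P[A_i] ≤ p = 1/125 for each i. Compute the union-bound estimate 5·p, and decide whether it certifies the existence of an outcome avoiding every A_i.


Union bound: P[∪_{i=1}^{5} A_i] ≤ Σ_i P[A_i] ≤ 5·p = 5·(1/125) = 1/25.
Numerically: 1/25 ≈ 0.0400.
Is 1/25 < 1? YES.
Since P[∪ A_i] ≤ 1/25 < 1, the complement has P[∩ A_i^c] ≥ 1 − 1/25 = 24/25 > 0, so some outcome avoids every A_i.

5·p = 1/25 ≈ 0.0400; existence CERTIFIED by the union bound.


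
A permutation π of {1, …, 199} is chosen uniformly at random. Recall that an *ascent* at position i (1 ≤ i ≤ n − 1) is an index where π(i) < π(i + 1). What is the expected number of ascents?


Write X = Σ X_I over i = 1, …, 198, with X_I the indicator of one ascent.
There are 198 indicators.
For each fixed i, the pair (π(i), π(i+1)) is a uniformly random ordered pair of distinct values from {1, …, 199}; by symmetry P[π(i) < π(i+1)] = 1/2.
By linearity: E[X] = 198 · (1/2) = (199 − 1) · (1/2) = 99 ≈ 99.000.

E[X] = 99 = 99.000.


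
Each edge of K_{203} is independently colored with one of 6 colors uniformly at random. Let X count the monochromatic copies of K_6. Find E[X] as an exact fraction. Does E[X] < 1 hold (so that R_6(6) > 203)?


E[X] = C(203, 6) · 6^{1 − 15} = 90210944670 · 6^{−14} = 90210944670/78364164096.
As a reduced fraction: E[X] = 15035157445/13060694016 ≈ 1.151.
Is E[X] < 1? NO.
Since E[X] ≥ 1, the first-moment bound is inconclusive at n = 203; it does NOT by itself certify R_6(6) > 203.

E[X] = 15035157445/13060694016 ≈ 1.151; E[X] ≥ 1; first-moment method inconclusive here.


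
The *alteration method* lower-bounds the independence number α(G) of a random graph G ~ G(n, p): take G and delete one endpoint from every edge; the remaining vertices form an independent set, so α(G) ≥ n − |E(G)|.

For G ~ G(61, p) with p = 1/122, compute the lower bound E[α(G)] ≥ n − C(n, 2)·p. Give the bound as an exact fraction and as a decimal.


E[|E(G)|] = C(61, 2)·p = 1830 · (1/122) = 15.
E[α(G)] ≥ n − E[|E(G)|] = 61 − 15 = 46.
Numerically: ≈ 46.00000.
(This is only a lower bound; the true E[α(G)] may be larger.)

E[α(G)] ≥ 46 ≈ 46.00000.


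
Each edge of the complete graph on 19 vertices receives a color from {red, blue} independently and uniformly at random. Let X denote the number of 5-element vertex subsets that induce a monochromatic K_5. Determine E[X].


Let X = Σ_S X_S over the C(19, 5) = 11628 subsets S of size 5, where X_S = 1 if the K_5 on S is monochromatic.
For a fixed S, the K_5 on S has C(5, 2) = 10 edges. P[all 10 edges red] = (1/2)^10, and likewise for blue, so P[monochromatic] = 2·(1/2)^10 = 2^{1 − 10} = 1/512.
By linearity: E[X] = C(19, 5) · 2^{1 − 10} = 11628 · 1/512 = 2907/128.
Numerically: E[X] ≈ 22.710938.

E[X] = C(19,5)·2^(1−C(5,2)) = 2907/128 ≈ 22.710938.


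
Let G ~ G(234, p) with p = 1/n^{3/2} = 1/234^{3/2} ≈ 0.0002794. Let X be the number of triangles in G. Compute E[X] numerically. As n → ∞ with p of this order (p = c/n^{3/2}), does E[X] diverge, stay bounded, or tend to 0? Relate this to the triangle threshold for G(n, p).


Number of potential triangles: C(234, 3) = 2108184.
Each occurs with probability p³ ≈ (0.0002794)³ ≈ 2.180362e-11.
By linearity: E[X] = C(234, 3)·p³ ≈ 2108184 · 2.180362e-11 ≈ 0.0000.
Since α = 3/2 > 1, p = c/n^{3/2} = o(1/n) is below the triangle threshold p ~ 1/n. Asymptotically E[X] ~ (c³/6)·n^{3(1−α)} = (1³/6)·n^{-1.5} → 0, so by Markov's inequality G has no triangles w.h.p.

E[X] ≈ 0.0000; in regime p = Θ(1/n^{3/2}) E[X] tends to 0 (below the triangle threshold p ~ 1/n).


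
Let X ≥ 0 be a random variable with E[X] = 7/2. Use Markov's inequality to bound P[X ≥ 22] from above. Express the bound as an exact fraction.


μ = E[X] = 7/2, a = 22.
Markov: P[X ≥ 22] ≤ μ/a = (7/2)/22 = 7/44.
Numerically: ≈ 0.159091.
(Since a = 22 > μ = 3.500000, the bound 7/44 is < 1 and informative.)

P[X ≥ 22] ≤ 7/44 ≈ 0.159091.


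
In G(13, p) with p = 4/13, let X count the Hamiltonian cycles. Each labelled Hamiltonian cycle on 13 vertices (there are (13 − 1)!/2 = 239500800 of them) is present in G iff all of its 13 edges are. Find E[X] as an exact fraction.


K_13 has (13 − 1)!/2 = 239500800 labelled Hamiltonian cycles.
For each such Hamiltonian cycle H, let X_H = 1 if all 13 edges of H are present in G. Then P[X_H = 1] = p^{13} = (4/13)^{13} = 67108864/302875106592253.
By linearity of expectation: E[X] = Σ_H E[X_H] = 239500800 · p^{13} = 239500800 · 67108864/302875106592253 = 16072626615091200/302875106592253.
Numerically: E[X] ≈ 53.0668.

E[X] = 239500800 · (4/13)^{13} = 16072626615091200/302875106592253 ≈ 53.0668.


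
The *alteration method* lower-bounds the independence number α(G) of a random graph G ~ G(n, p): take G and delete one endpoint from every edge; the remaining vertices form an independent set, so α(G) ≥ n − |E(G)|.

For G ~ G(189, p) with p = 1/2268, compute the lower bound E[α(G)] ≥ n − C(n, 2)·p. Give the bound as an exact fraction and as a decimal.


E[|E(G)|] = C(189, 2)·p = 17766 · (1/2268) = 47/6.
E[α(G)] ≥ n − E[|E(G)|] = 189 − 47/6 = 1087/6.
Numerically: ≈ 181.16667.
(This is only a lower bound; the true E[α(G)] may be larger.)

E[α(G)] ≥ 1087/6 ≈ 181.16667.


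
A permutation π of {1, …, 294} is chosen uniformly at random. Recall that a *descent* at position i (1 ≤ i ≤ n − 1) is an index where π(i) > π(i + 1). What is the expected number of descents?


Write X = Σ X_I over i = 1, …, 293, with X_I the indicator of one descent.
There are 293 indicators.
For each fixed i, the pair (π(i), π(i+1)) is a uniformly random ordered pair of distinct values from {1, …, 294}; by symmetry P[π(i) > π(i+1)] = 1/2.
By linearity: E[X] = 293 · (1/2) = (294 − 1) · (1/2) = 293/2 ≈ 146.5000.

E[X] = 293/2 = 146.5000.


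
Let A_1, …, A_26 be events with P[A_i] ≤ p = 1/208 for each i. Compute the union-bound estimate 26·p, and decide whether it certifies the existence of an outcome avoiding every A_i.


Union bound: P[∪_{i=1}^{26} A_i] ≤ Σ_i P[A_i] ≤ 26·p = 26·(1/208) = 1/8.
Numerically: 1/8 ≈ 0.125000.
Is 1/8 < 1? YES.
Since P[∪ A_i] ≤ 1/8 < 1, the complement has P[∩ A_i^c] ≥ 1 − 1/8 = 7/8 > 0, so some outcome avoids every A_i.

26·p = 1/8 ≈ 0.125000; existence CERTIFIED by the union bound.


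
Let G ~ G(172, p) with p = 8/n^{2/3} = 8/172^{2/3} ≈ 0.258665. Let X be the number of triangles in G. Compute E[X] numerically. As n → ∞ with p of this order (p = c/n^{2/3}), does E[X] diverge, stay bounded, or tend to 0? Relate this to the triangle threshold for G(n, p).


Number of potential triangles: C(172, 3) = 833340.
Each occurs with probability p³ ≈ (0.258665)³ ≈ 1.73066522e-02.
By linearity: E[X] = C(172, 3)·p³ ≈ 833340 · 1.73066522e-02 ≈ 14422.325581.
Since α = 2/3 < 1, p = c/n^{2/3} ≫ 1/n is above the triangle threshold p ~ 1/n. Asymptotically E[X] ~ (c³/6)·n^{3(1−α)} = (8³/6)·n^{1} → ∞; triangles are abundant w.h.p.

E[X] ≈ 14422.325581; in regime p = Θ(1/n^{2/3}) E[X] diverges (above the triangle threshold p ~ 1/n).


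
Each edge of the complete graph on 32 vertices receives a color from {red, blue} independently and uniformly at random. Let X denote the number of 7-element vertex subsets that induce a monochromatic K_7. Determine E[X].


Let X = Σ_S X_S over the C(32, 7) = 3365856 subsets S of size 7, where X_S = 1 if the K_7 on S is monochromatic.
For a fixed S, the K_7 on S has C(7, 2) = 21 edges. P[all 21 edges red] = (1/2)^21, and likewise for blue, so P[monochromatic] = 2·(1/2)^21 = 2^{1 − 21} = 1/1048576.
Summing: E[X] = C(32, 7) · 2^{1 − 21} = 3365856 · 1/1048576 = 105183/32768.
Numerically: E[X] ≈ 3.209930.

E[X] = C(32,7)·2^(1−C(7,2)) = 105183/32768 ≈ 3.209930.


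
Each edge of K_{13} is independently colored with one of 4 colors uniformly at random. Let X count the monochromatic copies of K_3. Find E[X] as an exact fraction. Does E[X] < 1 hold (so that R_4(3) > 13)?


E[X] = C(13, 3) · 4^{1 − 3} = 286 · 4^{−2} = 286/16.
As a reduced fraction: E[X] = 143/8 ≈ 17.87500.
Is E[X] < 1? NO.
Since E[X] ≥ 1, the first-moment bound is inconclusive at n = 13; it does NOT by itself certify R_4(3) > 13.

E[X] = 143/8 ≈ 17.87500; E[X] ≥ 1; first-moment method inconclusive here.


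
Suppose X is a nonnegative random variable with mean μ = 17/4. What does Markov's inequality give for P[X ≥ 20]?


μ = E[X] = 17/4, a = 20.
Markov: P[X ≥ 20] ≤ μ/a = (17/4)/20 = 17/80.
Numerically: ≈ 0.2125.
(Since a = 20 > μ = 4.2500, the bound 17/80 is < 1 and informative.)

P[X ≥ 20] ≤ 17/80 ≈ 0.2125.


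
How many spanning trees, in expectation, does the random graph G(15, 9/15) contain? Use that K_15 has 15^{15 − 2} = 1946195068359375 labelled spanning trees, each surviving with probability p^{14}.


K_15 has 15^{15 − 2} = 1946195068359375 labelled spanning trees.
For each such spanning tree H, let X_H = 1 if all 14 edges of H are present in G. Then P[X_H = 1] = p^{14} = (3/5)^{14} = 4782969/6103515625.
By linearity: E[X] = Σ_H E[X_H] = 1946195068359375 · p^{14} = 1946195068359375 · 4782969/6103515625 = 7625597484987/5.
Numerically: E[X] ≈ 1.53e+12.

E[X] = 1946195068359375 · (3/5)^{14} = 7625597484987/5 ≈ 1.53e+12.


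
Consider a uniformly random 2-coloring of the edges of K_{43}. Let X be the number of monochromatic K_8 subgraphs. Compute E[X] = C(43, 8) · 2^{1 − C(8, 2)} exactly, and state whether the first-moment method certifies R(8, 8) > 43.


E[X] = C(43, 8) · 2^{1 − 28} = 145008513 · 2^{−27} = 145008513/134217728.
As a reduced fraction: E[X] = 145008513/134217728 ≈ 1.0803976.
Is E[X] < 1? NO.
Since E[X] ≥ 1, the first-moment bound is inconclusive at n = 43; it does NOT by itself certify R(8, 8) > 43.

E[X] = 145008513/134217728 ≈ 1.0803976; E[X] ≥ 1; first-moment method inconclusive here.


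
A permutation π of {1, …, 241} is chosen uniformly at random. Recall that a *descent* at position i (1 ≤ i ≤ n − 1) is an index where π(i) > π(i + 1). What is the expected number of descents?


Write X = Σ X_I over i = 1, …, 240, with X_I the indicator of one descent.
There are 240 indicators.
For each fixed i, the pair (π(i), π(i+1)) is a uniformly random ordered pair of distinct values from {1, …, 241}; by symmetry P[π(i) > π(i+1)] = 1/2.
By linearity: E[X] = 240 · (1/2) = (241 − 1) · (1/2) = 120 ≈ 120.0000.

E[X] = 120 = 120.0000.


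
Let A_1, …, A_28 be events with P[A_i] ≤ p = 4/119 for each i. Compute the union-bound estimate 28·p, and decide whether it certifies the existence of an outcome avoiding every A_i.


Union bound: P[∪_{i=1}^{28} A_i] ≤ Σ_i P[A_i] ≤ 28·p = 28·(4/119) = 16/17.
Numerically: 16/17 ≈ 0.9411765.
Is 16/17 < 1? YES.
Since P[∪ A_i] ≤ 16/17 < 1, the complement has P[∩ A_i^c] ≥ 1 − 16/17 = 1/17 > 0, so some outcome avoids every A_i.

28·p = 16/17 ≈ 0.9411765; existence CERTIFIED by the union bound.


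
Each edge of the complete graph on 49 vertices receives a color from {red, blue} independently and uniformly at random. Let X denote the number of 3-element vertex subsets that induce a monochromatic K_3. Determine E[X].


Let X = Σ_S X_S over the C(49, 3) = 18424 subsets S of size 3, where X_S = 1 if the K_3 on S is monochromatic.
For a fixed S, the K_3 on S has C(3, 2) = 3 edges. P[all 3 edges red] = (1/2)^3, and likewise for blue, so P[monochromatic] = 2·(1/2)^3 = 2^{1 − 3} = 1/4.
By linearity: E[X] = C(49, 3) · 2^{1 − 3} = 18424 · 1/4 = 4606.
Numerically: E[X] ≈ 4606.000.

E[X] = C(49,3)·2^(1−C(3,2)) = 4606 ≈ 4606.000.


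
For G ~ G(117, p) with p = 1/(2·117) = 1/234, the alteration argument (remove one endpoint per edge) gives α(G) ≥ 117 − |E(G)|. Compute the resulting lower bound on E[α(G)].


E[|E(G)|] = C(117, 2)·p = 6786 · (1/234) = 29.
E[α(G)] ≥ n − E[|E(G)|] = 117 − 29 = 88.
Numerically: ≈ 88.0000.
(This is only a lower bound; the true E[α(G)] may be larger.)

E[α(G)] ≥ 88 ≈ 88.0000.


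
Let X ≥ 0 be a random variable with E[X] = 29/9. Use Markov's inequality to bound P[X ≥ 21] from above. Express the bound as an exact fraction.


μ = E[X] = 29/9, a = 21.
Markov: P[X ≥ 21] ≤ μ/a = (29/9)/21 = 29/189.
Numerically: ≈ 0.1534.
(Since a = 21 > μ = 3.2222, the bound 29/189 is < 1 and informative.)

P[X ≥ 21] ≤ 29/189 ≈ 0.1534.


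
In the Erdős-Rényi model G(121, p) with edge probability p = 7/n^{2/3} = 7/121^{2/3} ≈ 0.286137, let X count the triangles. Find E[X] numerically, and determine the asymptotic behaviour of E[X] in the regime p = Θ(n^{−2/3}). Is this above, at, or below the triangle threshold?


Number of potential triangles: C(121, 3) = 287980.
Each occurs with probability p³ ≈ (0.286137)³ ≈ 2.34273615e-02.
By linearity: E[X] = C(121, 3)·p³ ≈ 287980 · 2.34273615e-02 ≈ 6746.611570.
Since α = 2/3 < 1, p = c/n^{2/3} ≫ 1/n is above the triangle threshold p ~ 1/n. Asymptotically E[X] ~ (c³/6)·n^{3(1−α)} = (7³/6)·n^{1} → ∞; triangles are abundant w.h.p.

E[X] ≈ 6746.611570; in regime p = Θ(1/n^{2/3}) E[X] diverges (above the triangle threshold p ~ 1/n).


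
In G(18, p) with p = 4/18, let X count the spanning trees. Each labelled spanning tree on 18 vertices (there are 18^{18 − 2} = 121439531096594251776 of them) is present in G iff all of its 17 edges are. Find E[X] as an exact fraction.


K_18 has 18^{18 − 2} = 121439531096594251776 labelled spanning trees.
For each such spanning tree H, let X_H = 1 if all 17 edges of H are present in G. Then P[X_H = 1] = p^{17} = (2/9)^{17} = 131072/16677181699666569.
By linearity: E[X] = Σ_H E[X_H] = 121439531096594251776 · p^{17} = 121439531096594251776 · 131072/16677181699666569 = 8589934592/9.
Numerically: E[X] ≈ 9.5444e+08.

E[X] = 121439531096594251776 · (2/9)^{17} = 8589934592/9 ≈ 9.5444e+08.


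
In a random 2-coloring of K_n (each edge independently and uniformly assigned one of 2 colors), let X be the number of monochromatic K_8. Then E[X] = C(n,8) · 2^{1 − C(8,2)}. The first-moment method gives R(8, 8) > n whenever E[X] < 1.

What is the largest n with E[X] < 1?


We need C(n, 8) · 2^{1 − 28} < 1, i.e. C(n, 8) < 2^{28 − 1} = 134217728.
Check values of n near the boundary:
  n = 40: C(40, 8) = 76904685; 76904685 < 134217728? YES
  n = 41: C(41, 8) = 95548245; 95548245 < 134217728? YES
  n = 42: C(42, 8) = 118030185; 118030185 < 134217728? YES
  n = 43: C(43, 8) = 145008513; 145008513 < 134217728? NO
  n = 44: C(44, 8) = 177232627; 177232627 < 134217728? NO
  n = 45: C(45, 8) = 215553195; 215553195 < 134217728? NO
The largest n with C(n, 8) < 134217728 is n = 42 (where E[X] = 118030185/134217728 ≈ 0.8794). Hence R(8, 8) > 42, i.e. R(8, 8) ≥ 43.

Largest n = 42; hence R(8, 8) > 42.


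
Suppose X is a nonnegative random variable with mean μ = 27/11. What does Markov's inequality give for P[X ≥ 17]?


μ = E[X] = 27/11, a = 17.
Markov: P[X ≥ 17] ≤ μ/a = (27/11)/17 = 27/187.
Numerically: ≈ 0.1444.
(Since a = 17 > μ = 2.4545, the bound 27/187 is < 1 and informative.)

P[X ≥ 17] ≤ 27/187 ≈ 0.1444.


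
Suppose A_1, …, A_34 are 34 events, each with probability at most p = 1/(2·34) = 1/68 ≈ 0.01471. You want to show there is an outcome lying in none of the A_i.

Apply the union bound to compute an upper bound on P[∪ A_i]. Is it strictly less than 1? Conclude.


Union bound: P[∪_{i=1}^{34} A_i] ≤ Σ_i P[A_i] ≤ 34·p = 34·(1/68) = 1/2.
Numerically: 1/2 ≈ 0.50000.
Is 1/2 < 1? YES.
Since P[∪ A_i] ≤ 1/2 < 1, the complement has P[∩ A_i^c] ≥ 1 − 1/2 = 1/2 > 0, so some outcome avoids every A_i.

34·p = 1/2 ≈ 0.50000; existence CERTIFIED by the union bound.


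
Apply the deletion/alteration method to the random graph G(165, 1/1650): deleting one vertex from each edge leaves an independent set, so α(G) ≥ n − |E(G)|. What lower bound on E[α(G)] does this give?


E[|E(G)|] = C(165, 2)·p = 13530 · (1/1650) = 41/5.
E[α(G)] ≥ n − E[|E(G)|] = 165 − 41/5 = 784/5.
Numerically: ≈ 156.800000.
(This is only a lower bound; the true E[α(G)] may be larger.)

E[α(G)] ≥ 784/5 ≈ 156.800000.


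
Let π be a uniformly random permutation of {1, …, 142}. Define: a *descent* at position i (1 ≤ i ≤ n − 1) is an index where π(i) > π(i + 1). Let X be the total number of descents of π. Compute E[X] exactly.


Write X = Σ X_I over i = 1, …, 141, with X_I the indicator of one descent.
There are 141 indicators.
For each fixed i, the pair (π(i), π(i+1)) is a uniformly random ordered pair of distinct values from {1, …, 142}; by symmetry P[π(i) > π(i+1)] = 1/2.
By linearity: E[X] = 141 · (1/2) = (142 − 1) · (1/2) = 141/2 ≈ 70.500.

E[X] = 141/2 = 70.500.


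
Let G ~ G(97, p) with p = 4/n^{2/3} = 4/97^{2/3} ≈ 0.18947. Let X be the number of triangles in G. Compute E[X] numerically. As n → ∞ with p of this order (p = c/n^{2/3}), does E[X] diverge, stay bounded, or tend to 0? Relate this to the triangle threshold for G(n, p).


Number of potential triangles: C(97, 3) = 147440.
Each occurs with probability p³ ≈ (0.18947)³ ≈ 6.8019981e-03.
By linearity: E[X] = C(97, 3)·p³ ≈ 147440 · 6.8019981e-03 ≈ 1002.88660.
Since α = 2/3 < 1, p = c/n^{2/3} ≫ 1/n is above the triangle threshold p ~ 1/n. Asymptotically E[X] ~ (c³/6)·n^{3(1−α)} = (4³/6)·n^{1} → ∞; triangles are abundant w.h.p.

E[X] ≈ 1002.88660; in regime p = Θ(1/n^{2/3}) E[X] diverges (above the triangle threshold p ~ 1/n).


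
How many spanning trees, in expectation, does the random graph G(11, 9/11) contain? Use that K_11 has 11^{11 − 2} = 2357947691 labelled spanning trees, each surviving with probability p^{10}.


K_11 has 11^{11 − 2} = 2357947691 labelled spanning trees.
For each such spanning tree H, let X_H = 1 if all 10 edges of H are present in G. Then P[X_H = 1] = p^{10} = (9/11)^{10} = 3486784401/25937424601.
By linearity: E[X] = Σ_H E[X_H] = 2357947691 · p^{10} = 2357947691 · 3486784401/25937424601 = 3486784401/11.
Numerically: E[X] ≈ 3.1698e+08.

E[X] = 2357947691 · (9/11)^{10} = 3486784401/11 ≈ 3.1698e+08.


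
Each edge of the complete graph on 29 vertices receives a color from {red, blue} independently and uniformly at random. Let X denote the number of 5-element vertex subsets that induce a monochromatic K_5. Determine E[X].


Let X = Σ_S X_S over the C(29, 5) = 118755 subsets S of size 5, where X_S = 1 if the K_5 on S is monochromatic.
For a fixed S, the K_5 on S has C(5, 2) = 10 edges. P[all 10 edges red] = (1/2)^10, and likewise for blue, so P[monochromatic] = 2·(1/2)^10 = 2^{1 − 10} = 1/512.
Summing: E[X] = C(29, 5) · 2^{1 − 10} = 118755 · 1/512 = 118755/512.
Numerically: E[X] ≈ 231.943.

E[X] = C(29,5)·2^(1−C(5,2)) = 118755/512 ≈ 231.943.


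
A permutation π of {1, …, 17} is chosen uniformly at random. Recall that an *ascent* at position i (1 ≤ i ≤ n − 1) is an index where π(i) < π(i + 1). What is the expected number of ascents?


Write X = Σ X_I over i = 1, …, 16, with X_I the indicator of one ascent.
There are 16 indicators.
For each fixed i, the pair (π(i), π(i+1)) is a uniformly random ordered pair of distinct values from {1, …, 17}; by symmetry P[π(i) < π(i+1)] = 1/2.
By linearity: E[X] = 16 · (1/2) = (17 − 1) · (1/2) = 8 ≈ 8.0000.

E[X] = 8 = 8.0000.


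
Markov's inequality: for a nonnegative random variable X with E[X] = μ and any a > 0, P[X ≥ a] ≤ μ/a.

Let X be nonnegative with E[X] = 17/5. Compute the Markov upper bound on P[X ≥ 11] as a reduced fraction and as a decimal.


μ = E[X] = 17/5, a = 11.
Markov: P[X ≥ 11] ≤ μ/a = (17/5)/11 = 17/55.
Numerically: ≈ 0.3091.
(Since a = 11 > μ = 3.4000, the bound 17/55 is < 1 and informative.)

P[X ≥ 11] ≤ 17/55 ≈ 0.3091.


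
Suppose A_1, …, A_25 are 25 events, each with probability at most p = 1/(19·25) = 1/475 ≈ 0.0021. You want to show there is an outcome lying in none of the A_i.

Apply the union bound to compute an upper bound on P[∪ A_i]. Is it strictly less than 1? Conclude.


Union bound: P[∪_{i=1}^{25} A_i] ≤ Σ_i P[A_i] ≤ 25·p = 25·(1/475) = 1/19.
Numerically: 1/19 ≈ 0.0526.
Is 1/19 < 1? YES.
Since P[∪ A_i] ≤ 1/19 < 1, the complement has P[∩ A_i^c] ≥ 1 − 1/19 = 18/19 > 0, so some outcome avoids every A_i.

25·p = 1/19 ≈ 0.0526; existence CERTIFIED by the union bound.


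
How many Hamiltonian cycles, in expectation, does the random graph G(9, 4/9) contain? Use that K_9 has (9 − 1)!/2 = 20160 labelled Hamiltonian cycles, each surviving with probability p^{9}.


K_9 has (9 − 1)!/2 = 20160 labelled Hamiltonian cycles.
For each such Hamiltonian cycle H, let X_H = 1 if all 9 edges of H are present in G. Then P[X_H = 1] = p^{9} = (4/9)^{9} = 262144/387420489.
By linearity of expectation: E[X] = Σ_H E[X_H] = 20160 · p^{9} = 20160 · 262144/387420489 = 587202560/43046721.
Numerically: E[X] ≈ 13.6411.

E[X] = 20160 · (4/9)^{9} = 587202560/43046721 ≈ 13.6411.


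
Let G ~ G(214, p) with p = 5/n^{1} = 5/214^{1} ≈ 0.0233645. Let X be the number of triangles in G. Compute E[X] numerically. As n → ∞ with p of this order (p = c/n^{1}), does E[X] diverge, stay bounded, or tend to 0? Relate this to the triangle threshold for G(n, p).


Number of potential triangles: C(214, 3) = 1610564.
Each occurs with probability p³ ≈ (0.0233645)³ ≈ 1.27546543e-05.
By linearity: E[X] = C(214, 3)·p³ ≈ 1610564 · 1.27546543e-05 ≈ 20.542187.
Here α = 1, so p = 5/n is exactly at the triangle threshold p ~ 1/n. Asymptotically E[X] → c³/6 = 5³/6 = 125/6 ≈ 20.833333, a bounded constant. In this regime the triangle count is asymptotically Poisson(c³/6).

E[X] ≈ 20.542187; in regime p = Θ(1/n^{1}) E[X] stays bounded (at the triangle threshold p ~ 1/n).


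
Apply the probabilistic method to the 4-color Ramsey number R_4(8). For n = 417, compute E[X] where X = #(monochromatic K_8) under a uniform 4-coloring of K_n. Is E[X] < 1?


E[X] = C(417, 8) · 4^{1 − 28} = 21194845068522060 · 4^{−27} = 21194845068522060/18014398509481984.
As a reduced fraction: E[X] = 5298711267130515/4503599627370496 ≈ 1.1766.
Is E[X] < 1? NO.
Since E[X] ≥ 1, the first-moment bound is inconclusive at n = 417; it does NOT by itself certify R_4(8) > 417.

E[X] = 5298711267130515/4503599627370496 ≈ 1.1766; E[X] ≥ 1; first-moment method inconclusive here.


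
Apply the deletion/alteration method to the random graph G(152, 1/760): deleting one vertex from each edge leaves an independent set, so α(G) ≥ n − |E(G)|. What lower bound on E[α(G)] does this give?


E[|E(G)|] = C(152, 2)·p = 11476 · (1/760) = 151/10.
E[α(G)] ≥ n − E[|E(G)|] = 152 − 151/10 = 1369/10.
Numerically: ≈ 136.90000.
(This is only a lower bound; the true E[α(G)] may be larger.)

E[α(G)] ≥ 1369/10 ≈ 136.90000.


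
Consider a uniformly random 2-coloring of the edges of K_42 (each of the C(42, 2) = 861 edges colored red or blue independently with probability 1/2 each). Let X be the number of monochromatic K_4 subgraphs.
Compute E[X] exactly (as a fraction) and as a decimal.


Let X = Σ_S X_S over the C(42, 4) = 111930 subsets S of size 4, where X_S = 1 if the K_4 on S is monochromatic.
For a fixed S, the K_4 on S has C(4, 2) = 6 edges. P[all 6 edges red] = (1/2)^6, and likewise for blue, so P[monochromatic] = 2·(1/2)^6 = 2^{1 − 6} = 1/32.
By linearity of expectation: E[X] = C(42, 4) · 2^{1 − 6} = 111930 · 1/32 = 55965/16.
Numerically: E[X] ≈ 3497.8125.

E[X] = C(42,4)·2^(1−C(4,2)) = 55965/16 ≈ 3497.8125.


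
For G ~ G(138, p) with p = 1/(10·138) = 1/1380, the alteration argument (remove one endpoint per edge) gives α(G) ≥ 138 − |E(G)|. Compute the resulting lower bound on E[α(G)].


E[|E(G)|] = C(138, 2)·p = 9453 · (1/1380) = 137/20.
E[α(G)] ≥ n − E[|E(G)|] = 138 − 137/20 = 2623/20.
Numerically: ≈ 131.150.
(This is only a lower bound; the true E[α(G)] may be larger.)

E[α(G)] ≥ 2623/20 ≈ 131.150.


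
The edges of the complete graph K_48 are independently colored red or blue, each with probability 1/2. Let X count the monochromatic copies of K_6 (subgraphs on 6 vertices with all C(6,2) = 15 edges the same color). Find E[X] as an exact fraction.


Let X = Σ_S X_S over the C(48, 6) = 12271512 subsets S of size 6, where X_S = 1 if the K_6 on S is monochromatic.
For a fixed S, the K_6 on S has C(6, 2) = 15 edges. P[all 15 edges red] = (1/2)^15, and likewise for blue, so P[monochromatic] = 2·(1/2)^15 = 2^{1 − 15} = 1/16384.
By linearity of expectation: E[X] = C(48, 6) · 2^{1 − 15} = 12271512 · 1/16384 = 1533939/2048.
Numerically: E[X] ≈ 748.99365.

E[X] = C(48,6)·2^(1−C(6,2)) = 1533939/2048 ≈ 748.99365.


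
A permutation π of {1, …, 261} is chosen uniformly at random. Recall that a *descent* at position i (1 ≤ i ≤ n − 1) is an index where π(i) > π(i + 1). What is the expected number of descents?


Write X = Σ X_I over i = 1, …, 260, with X_I the indicator of one descent.
There are 260 indicators.
For each fixed i, the pair (π(i), π(i+1)) is a uniformly random ordered pair of distinct values from {1, …, 261}; by symmetry P[π(i) > π(i+1)] = 1/2.
By linearity: E[X] = 260 · (1/2) = (261 − 1) · (1/2) = 130 ≈ 130.0000.

E[X] = 130 = 130.0000.


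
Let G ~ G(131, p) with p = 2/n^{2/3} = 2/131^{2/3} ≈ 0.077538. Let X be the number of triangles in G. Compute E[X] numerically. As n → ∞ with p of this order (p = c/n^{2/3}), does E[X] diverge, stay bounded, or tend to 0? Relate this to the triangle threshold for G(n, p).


Number of potential triangles: C(131, 3) = 366145.
Each occurs with probability p³ ≈ (0.077538)³ ≈ 4.6617330e-04.
By linearity: E[X] = C(131, 3)·p³ ≈ 366145 · 4.6617330e-04 ≈ 170.68702.
Since α = 2/3 < 1, p = c/n^{2/3} ≫ 1/n is above the triangle threshold p ~ 1/n. Asymptotically E[X] ~ (c³/6)·n^{3(1−α)} = (2³/6)·n^{1} → ∞; triangles are abundant w.h.p.

E[X] ≈ 170.68702; in regime p = Θ(1/n^{2/3}) E[X] diverges (above the triangle threshold p ~ 1/n).


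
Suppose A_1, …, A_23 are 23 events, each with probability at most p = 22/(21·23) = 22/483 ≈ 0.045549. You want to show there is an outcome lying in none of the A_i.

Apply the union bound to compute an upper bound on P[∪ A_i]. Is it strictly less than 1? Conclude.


Union bound: P[∪_{i=1}^{23} A_i] ≤ Σ_i P[A_i] ≤ 23·p = 23·(22/483) = 22/21.
Numerically: 22/21 ≈ 1.047619.
Is 22/21 < 1? NO.
Since the bound 22/21 is ≥ 1, the union bound is uninformative here; it does NOT by itself certify existence.

23·p = 22/21 ≈ 1.047619; existence NOT certified by the union bound.


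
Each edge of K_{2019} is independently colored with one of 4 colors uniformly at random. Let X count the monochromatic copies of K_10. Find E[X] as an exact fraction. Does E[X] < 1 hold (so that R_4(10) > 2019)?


E[X] = C(2019, 10) · 4^{1 − 45} = 303322949179835278009229628 · 4^{−44} = 303322949179835278009229628/309485009821345068724781056.
As a reduced fraction: E[X] = 75830737294958819502307407/77371252455336267181195264 ≈ 0.980089.
Is E[X] < 1? YES.
Since E[X] < 1, there exists a 4-coloring of K_{2019} with no monochromatic K_10; hence R_4(10) > 2019.

E[X] = 75830737294958819502307407/77371252455336267181195264 ≈ 0.980089; E[X] < 1, so R_4(10) > 2019.


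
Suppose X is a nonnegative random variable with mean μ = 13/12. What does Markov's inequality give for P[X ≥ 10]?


μ = E[X] = 13/12, a = 10.
Markov: P[X ≥ 10] ≤ μ/a = (13/12)/10 = 13/120.
Numerically: ≈ 0.108.
(Since a = 10 > μ = 1.083, the bound 13/120 is < 1 and informative.)

P[X ≥ 10] ≤ 13/120 ≈ 0.108.


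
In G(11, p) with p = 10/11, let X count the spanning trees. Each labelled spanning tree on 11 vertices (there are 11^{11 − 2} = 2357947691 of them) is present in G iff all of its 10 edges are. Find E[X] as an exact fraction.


K_11 has 11^{11 − 2} = 2357947691 labelled spanning trees.
For each such spanning tree H, let X_H = 1 if all 10 edges of H are present in G. Then P[X_H = 1] = p^{10} = (10/11)^{10} = 10000000000/25937424601.
By linearity of expectation: E[X] = Σ_H E[X_H] = 2357947691 · p^{10} = 2357947691 · 10000000000/25937424601 = 10000000000/11.
Numerically: E[X] ≈ 9.091e+08.

E[X] = 2357947691 · (10/11)^{10} = 10000000000/11 ≈ 9.091e+08.


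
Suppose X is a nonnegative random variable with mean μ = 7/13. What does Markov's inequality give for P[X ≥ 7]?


μ = E[X] = 7/13, a = 7.
Markov: P[X ≥ 7] ≤ μ/a = (7/13)/7 = 1/13.
Numerically: ≈ 0.076923.
(Since a = 7 > μ = 0.538462, the bound 1/13 is < 1 and informative.)

P[X ≥ 7] ≤ 1/13 ≈ 0.076923.


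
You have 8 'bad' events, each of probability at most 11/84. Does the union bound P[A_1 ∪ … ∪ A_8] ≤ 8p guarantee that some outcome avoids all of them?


Union bound: P[∪_{i=1}^{8} A_i] ≤ Σ_i P[A_i] ≤ 8·p = 8·(11/84) = 22/21.
Numerically: 22/21 ≈ 1.0476190.
Is 22/21 < 1? NO.
Since the bound 22/21 is ≥ 1, the union bound is uninformative here; it does NOT by itself certify existence.

8·p = 22/21 ≈ 1.0476190; existence NOT certified by the union bound.


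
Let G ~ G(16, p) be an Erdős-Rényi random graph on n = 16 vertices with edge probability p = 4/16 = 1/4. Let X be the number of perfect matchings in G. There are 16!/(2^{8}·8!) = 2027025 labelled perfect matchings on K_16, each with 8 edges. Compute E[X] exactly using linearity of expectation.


K_16 has 16!/(2^{8}·8!) = 2027025 labelled perfect matchings.
For each such perfect matching H, let X_H = 1 if all 8 edges of H are present in G. Then P[X_H = 1] = p^{8} = (1/4)^{8} = 1/65536.
By linearity: E[X] = Σ_H E[X_H] = 2027025 · p^{8} = 2027025 · 1/65536 = 2027025/65536.
Numerically: E[X] ≈ 30.9.

E[X] = 2027025 · (1/4)^{8} = 2027025/65536 ≈ 30.9.


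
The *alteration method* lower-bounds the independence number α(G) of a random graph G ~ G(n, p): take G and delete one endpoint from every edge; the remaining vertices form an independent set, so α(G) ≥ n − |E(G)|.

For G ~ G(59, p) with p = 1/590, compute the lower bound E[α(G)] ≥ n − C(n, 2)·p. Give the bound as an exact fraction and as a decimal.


E[|E(G)|] = C(59, 2)·p = 1711 · (1/590) = 29/10.
E[α(G)] ≥ n − E[|E(G)|] = 59 − 29/10 = 561/10.
Numerically: ≈ 56.100000.
(This is only a lower bound; the true E[α(G)] may be larger.)

E[α(G)] ≥ 561/10 ≈ 56.100000.


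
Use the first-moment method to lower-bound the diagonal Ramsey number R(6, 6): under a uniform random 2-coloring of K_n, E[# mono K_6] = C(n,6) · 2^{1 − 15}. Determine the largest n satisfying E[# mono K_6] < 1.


We need C(n, 6) · 2^{1 − 15} < 1, i.e. C(n, 6) < 2^{15 − 1} = 16384.
Check values of n near the boundary:
  n = 14: C(14, 6) = 3003; 3003 < 16384? YES
  n = 15: C(15, 6) = 5005; 5005 < 16384? YES
  n = 16: C(16, 6) = 8008; 8008 < 16384? YES
  n = 17: C(17, 6) = 12376; 12376 < 16384? YES
  n = 18: C(18, 6) = 18564; 18564 < 16384? NO
  n = 19: C(19, 6) = 27132; 27132 < 16384? NO
  n = 20: C(20, 6) = 38760; 38760 < 16384? NO
The largest n with C(n, 6) < 16384 is n = 17 (where E[X] = 1547/2048 ≈ 0.7554). Hence R(6, 6) > 17, i.e. R(6, 6) ≥ 18.

Largest n = 17; hence R(6, 6) > 17.


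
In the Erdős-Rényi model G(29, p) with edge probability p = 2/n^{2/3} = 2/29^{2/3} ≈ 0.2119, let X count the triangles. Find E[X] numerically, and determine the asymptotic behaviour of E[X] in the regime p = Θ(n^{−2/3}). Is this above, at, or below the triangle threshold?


Number of potential triangles: C(29, 3) = 3654.
Each occurs with probability p³ ≈ (0.2119)³ ≈ 9.512485e-03.
By linearity: E[X] = C(29, 3)·p³ ≈ 3654 · 9.512485e-03 ≈ 34.7586.
Since α = 2/3 < 1, p = c/n^{2/3} ≫ 1/n is above the triangle threshold p ~ 1/n. Asymptotically E[X] ~ (c³/6)·n^{3(1−α)} = (2³/6)·n^{1} → ∞; triangles are abundant w.h.p.

E[X] ≈ 34.7586; in regime p = Θ(1/n^{2/3}) E[X] diverges (above the triangle threshold p ~ 1/n).


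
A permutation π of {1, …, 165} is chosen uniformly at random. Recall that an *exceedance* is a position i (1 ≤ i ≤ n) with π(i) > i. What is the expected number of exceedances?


Write X = Σ_{i=1}^{165} X_i, where X_i = 1_{π(i) > i}.
For each fixed i, π(i) is uniform over {1, …, 165} (marginal of a uniform permutation), so P[π(i) > i] = (n − i)/n. Summing: Σ_{i=1}^{165} (n − i)/n = (0 + 1 + … + 164)/165 = 165(165 − 1)/(2·165) = (165 − 1)/2.
Hence E[X] = Σ_{i=1}^{165} (165 − i)/165 = 82 ≈ 82.0000.

E[X] = 82 = 82.0000.
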